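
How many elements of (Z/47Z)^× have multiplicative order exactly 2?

1

φ(47) = 47 − 1 = 46 = 2 · 23.
(Z/47Z)^× is cyclic (|G| = 46); a cyclic group of order m has exactly φ(d) elements of each order d | m, and none otherwise.
2 | 46, and φ(2) = 2 − 1 = 1.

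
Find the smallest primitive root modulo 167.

φ(167) = 167 − 1 = 166 = 2 · 83.
g is a primitive root iff g^(166/q) ≢ 1 (mod 167) for each prime q ∈ {2, 83}.
g = 2: 2^83 ≡ 1 — hits 1, so not a primitive root.
g = 3: 3^83 ≡ 1 — hits 1, so not a primitive root.
g = 4: 4^83 ≡ 1 — hits 1, so not a primitive root.
g = 5: 5^83 ≡ 166; 5^2 ≡ 25 — none is 1, so 5 is a primitive root.
So 5 is the smallest generator of (Z/167Z)^×.

5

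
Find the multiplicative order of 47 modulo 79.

ord(47) | φ(79) = 79 − 1 = 78 = 2 · 3 · 13.
Divisors of 78: 1, 2, 3, 6, 13, 26, 39, 78.
Evaluate successive powers at the divisors of 78:
47^1 ≡ 47 (mod 79)
47^2 ≡ 76 (mod 79)
47^3 ≡ 17 (mod 79)
47^6 ≡ 52 (mod 79)
47^13 ≡ 56 (mod 79)
47^26 ≡ 55 (mod 79)
47^39 ≡ 78 (mod 79)
47^78 ≡ 1 (mod 79) ✓
So ord_79(47) = 78.

78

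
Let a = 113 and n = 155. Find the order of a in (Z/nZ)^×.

60

ord(113) | φ(155) = φ(5·31) = (5−1)·(31−1) = 4·30 = 120 = 2^3 · 3 · 5.
Divisors of 120: 1, 2, 3, 4, 5, 6, 8, 10, 12, 15, 20, 24, 30, 40, 60, 120.
Compute 113^d (mod 155) for the divisors d until we hit 1:
113^1 ≡ 113
113^2 ≡ 59
113^3 ≡ 2
113^4 ≡ 71
113^5 ≡ 118
113^6 ≡ 4
113^8 ≡ 81
113^10 ≡ 129
113^12 ≡ 16
113^15 ≡ 32
113^20 ≡ 56
113^24 ≡ 101
113^30 ≡ 94
113^40 ≡ 36
113^60 ≡ 1
Therefore the multiplicative order of 113 modulo 155 is 60.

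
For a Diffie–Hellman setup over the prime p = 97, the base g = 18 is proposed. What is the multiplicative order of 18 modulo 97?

16

ord(18) | φ(97) = 97 − 1 = 96 = 2^5 · 3.
Divisors of 96: 1, 2, 3, 4, 6, 8, 12, 16, 24, 32, 48, 96.
Test each divisor d:
18^1 ≡ 18 (mod 97)
18^2 ≡ 33 (mod 97)
18^3 ≡ 12 (mod 97)
18^4 ≡ 22 (mod 97)
18^6 ≡ 47 (mod 97)
18^8 ≡ 96 (mod 97)
18^12 ≡ 75 (mod 97)
18^16 ≡ 1 (mod 97) ✓
The smallest such exponent is 16, so the order of 18 is 16.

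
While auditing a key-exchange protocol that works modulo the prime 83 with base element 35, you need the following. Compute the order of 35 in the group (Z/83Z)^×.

82

Since 35 ∈ (Z/83Z)^×, its order divides φ(83) = 83 − 1 = 82 = 2 · 41.
Divisors of 82: 1, 2, 41, 82.
Test each divisor d:
35^1 ≡ 35 (mod 83)
35^2 ≡ 63 (mod 83)
35^41 ≡ 82 (mod 83)
35^82 ≡ 1 (mod 83) ✓
Therefore the multiplicative order of 35 modulo 83 is 82.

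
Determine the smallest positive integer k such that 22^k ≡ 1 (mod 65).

12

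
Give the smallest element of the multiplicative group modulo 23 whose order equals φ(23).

5

φ(23) = 23 − 1 = 22 = 2 · 11.
g is a primitive root iff g^(22/q) ≢ 1 (mod 23) for each prime q ∈ {2, 11}.
g = 2: 2^11 ≡ 1 — hits 1, so not a primitive root.
g = 3: 3^11 ≡ 1 — hits 1, so not a primitive root.
g = 4: 4^11 ≡ 1 — hits 1, so not a primitive root.
g = 5: 5^11 ≡ 22; 5^2 ≡ 2 — none is 1, so 5 is a primitive root.
The smallest primitive root modulo 23 is 5.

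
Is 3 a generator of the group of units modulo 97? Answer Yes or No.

No

φ(97) = 97 − 1 = 96 = 2^5 · 3.
3 is a primitive root mod 97 iff 3^(φ(97)/q) ≢ 1 for every prime q | φ(97), i.e. q ∈ {2, 3}.
3^48 ≡ 1 (mod 97)  [q = 2: ≡ 1 ✗]
3^32 ≡ 35 (mod 97)  [q = 3: ≢ 1 ✓]
Since 3^48 ≡ 1, the order of 3 divides 48 < 96, so 3 is not a primitive root.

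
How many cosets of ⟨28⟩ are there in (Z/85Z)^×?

4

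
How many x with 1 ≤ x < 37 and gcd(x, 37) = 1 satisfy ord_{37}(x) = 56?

φ(37) = 37 − 1 = 36 = 2^2 · 3^2.
Since (Z/37Z)^× is cyclic of order 36, the number of elements of order d is φ(d) when d | 36 and 0 otherwise.
Here 36 is not a multiple of 56, so there are no elements of order 56.

0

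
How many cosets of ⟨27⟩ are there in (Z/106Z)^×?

The order of 27 must divide φ(106) = φ(2)·φ(53) = 1·52 = 52 = 2^2 · 13.
Divisors of 52: 1, 2, 4, 13, 26, 52.
Compute 27^d (mod 106) for the divisors d until we hit 1:
27^1 ≡ 27 (mod 106)
27^2 ≡ 93 (mod 106)
27^4 ≡ 63 (mod 106)
27^13 ≡ 23 (mod 106)
27^26 ≡ 105 (mod 106)
27^52 ≡ 1 (mod 106) ✓
The order of 27 is 52, so the subgroup it generates has 52 elements.
Index = |(Z/106Z)^×| / |⟨27⟩| = 52 / 52 = 1.

1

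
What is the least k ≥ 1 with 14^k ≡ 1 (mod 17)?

16

Since 14 ∈ (Z/17Z)^×, its order divides φ(17) = 17 − 1 = 16 = 2^4.
Divisors of 16: 1, 2, 4, 8, 16.
Evaluate successive powers at the divisors of 16:
14^1 ≡ 14 (mod 17)
14^2 ≡ 9 (mod 17)
14^4 ≡ 13 (mod 17)
14^8 ≡ 16 (mod 17)
14^16 ≡ 1 (mod 17) ✓
So ord_17(14) = 16.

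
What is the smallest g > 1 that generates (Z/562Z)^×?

3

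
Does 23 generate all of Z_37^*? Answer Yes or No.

φ(37) = 37 − 1 = 36 = 2^2 · 3^2.
23 is a primitive root mod 37 iff 23^(φ(37)/q) ≢ 1 for every prime q | φ(37), i.e. q ∈ {2, 3}.
23^18 ≡ 36 (mod 37)  [q = 2: ≢ 1 ✓]
23^12 ≡ 1 (mod 37)  [q = 3: ≡ 1 ✗]
23^12 ≡ 1 shows ord(23) | 12, strictly less than φ(37); not a primitive root.

No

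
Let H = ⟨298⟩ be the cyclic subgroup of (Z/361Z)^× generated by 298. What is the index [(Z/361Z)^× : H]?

Since 298 ∈ (Z/361Z)^×, its order divides φ(361) = φ(19^2) = 19·(19−1) = 342 = 2 · 3^2 · 19.
Divisors of 342: 1, 2, 3, 6, 9, 18, 19, 38, 57, 114, 171, 342.
Check 298^d mod 361 for each divisor in increasing order:
298^1 ≡ 298
298^2 ≡ 359
298^3 ≡ 126
298^6 ≡ 353
298^9 ≡ 75
298^18 ≡ 210
298^19 ≡ 127
298^38 ≡ 245
298^57 ≡ 69
298^114 ≡ 68
298^171 ≡ 360
298^342 ≡ 1
The order of 298 is 342, so the subgroup it generates has 342 elements.
[(Z/361Z)^× : ⟨298⟩] = 342/342 = 1.

1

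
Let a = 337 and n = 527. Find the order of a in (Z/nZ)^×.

ord(337) | φ(527) = φ(17·31) = (17−1)·(31−1) = 16·30 = 480 = 2^5 · 3 · 5.
Divisors of 480: 1, 2, 3, 4, 5, 6, 8, 10, 12, 15, 16, 20, 24, 30, 32, 40, 48, 60, 80, 96, 120, 160, 240, 480.
Test each divisor d:
337^1 ≡ 337 (mod 527)
337^2 ≡ 264 (mod 527)
337^3 ≡ 432 (mod 527)
337^4 ≡ 132 (mod 527)
337^5 ≡ 216 (mod 527)
337^6 ≡ 66 (mod 527)
337^8 ≡ 33 (mod 527)
337^10 ≡ 280 (mod 527)
337^12 ≡ 140 (mod 527)
337^15 ≡ 402 (mod 527)
337^16 ≡ 35 (mod 527)
337^20 ≡ 404 (mod 527)
337^24 ≡ 101 (mod 527)
337^30 ≡ 342 (mod 527)
337^32 ≡ 171 (mod 527)
337^40 ≡ 373 (mod 527)
337^48 ≡ 188 (mod 527)
337^60 ≡ 497 (mod 527)
337^80 ≡ 1 (mod 527) ✓
Hence ord(337) = 80.

80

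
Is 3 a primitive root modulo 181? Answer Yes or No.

φ(181) = 181 − 1 = 180 = 2^2 · 3^2 · 5.
An element g generates (Z/181Z)^× iff g^(180/q) ≢ 1 (mod 181) for each prime q ∈ {2, 3, 5}.
3^90 ≡ 1 (mod 181)  [q = 2: ≡ 1 ✗]
3^60 ≡ 132 (mod 181)  [q = 3: ≢ 1 ✓]
3^36 ≡ 59 (mod 181)  [q = 5: ≢ 1 ✓]
The check at q = 2 fails, so 3 generates a proper subgroup.

No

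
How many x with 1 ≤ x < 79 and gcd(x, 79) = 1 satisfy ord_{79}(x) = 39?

24

φ(79) = 79 − 1 = 78 = 2 · 3 · 13.
In a cyclic group of order 78, there are φ(d) elements of order d for each divisor d of 78, and zero for non-divisors.
39 = 3 · 13 divides 78, and φ(39) = 24.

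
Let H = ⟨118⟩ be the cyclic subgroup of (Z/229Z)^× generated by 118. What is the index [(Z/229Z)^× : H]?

ord(118) | φ(229) = 229 − 1 = 228 = 2^2 · 3 · 19.
Divisors of 228: 1, 2, 3, 4, 6, 12, 19, 38, 57, 76, 114, 228.
Check 118^d mod 229 for each divisor in increasing order:
118^1 ≡ 118
118^2 ≡ 184
118^3 ≡ 186
118^4 ≡ 193
118^6 ≡ 17
118^12 ≡ 60
118^19 ≡ 135
118^38 ≡ 134
118^57 ≡ 228
118^76 ≡ 94
118^114 ≡ 1
So ord_229(118) = 114, hence |⟨118⟩| = 114.
The index is φ(229) / ord(118) = 228 / 114 = 2.

2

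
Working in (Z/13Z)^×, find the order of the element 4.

6

By Lagrange's theorem, ord_13(4) divides φ(13) = 13 − 1 = 12 = 2^2 · 3.
Divisors of 12: 1, 2, 3, 4, 6, 12.
Compute 4^d (mod 13) for the divisors d until we hit 1:
4^1 ≡ 4
4^2 ≡ 3
4^3 ≡ 12
4^4 ≡ 9
4^6 ≡ 1
So ord_13(4) = 6.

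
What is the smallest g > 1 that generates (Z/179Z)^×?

φ(179) = 179 − 1 = 178 = 2 · 89.
Test candidates g = 2, 3, … against the prime factors q ∈ {2, 89} of φ(179): g is a generator iff g^(178/q) ≢ 1 for every such q.
g = 2: 2^89 ≡ 178; 2^2 ≡ 4 — none is 1, so 2 is a primitive root.
The smallest primitive root modulo 179 is 2.

2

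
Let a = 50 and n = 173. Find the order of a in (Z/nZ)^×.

172

The order of 50 must divide φ(173) = 173 − 1 = 172 = 2^2 · 43.
Divisors of 172: 1, 2, 4, 43, 86, 172.
Compute 50^d (mod 173) for the divisors d until we hit 1:
50^1 ≡ 50 (mod 173)
50^2 ≡ 78 (mod 173)
50^4 ≡ 29 (mod 173)
50^43 ≡ 93 (mod 173)
50^86 ≡ 172 (mod 173)
50^172 ≡ 1 (mod 173) ✓
The smallest such exponent is 172, so the order of 50 is 172.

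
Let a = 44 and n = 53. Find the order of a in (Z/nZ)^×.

13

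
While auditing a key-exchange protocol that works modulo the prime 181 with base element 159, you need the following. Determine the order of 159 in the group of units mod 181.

20

The order of 159 must divide φ(181) = 181 − 1 = 180 = 2^2 · 3^2 · 5.
Divisors of 180: 1, 2, 3, 4, 5, 6, 9, 10, 12, 15, 18, 20, 30, 36, 45, 60, 90, 180.
Compute 159^d (mod 181) for the divisors d until we hit 1:
159^1 ≡ 159 (mod 181)
159^2 ≡ 122 (mod 181)
159^3 ≡ 31 (mod 181)
159^4 ≡ 42 (mod 181)
159^5 ≡ 162 (mod 181)
159^6 ≡ 56 (mod 181)
159^9 ≡ 107 (mod 181)
159^10 ≡ 180 (mod 181)
159^12 ≡ 59 (mod 181)
159^15 ≡ 19 (mod 181)
159^18 ≡ 46 (mod 181)
159^20 ≡ 1 (mod 181) ✓
So ord_181(159) = 20.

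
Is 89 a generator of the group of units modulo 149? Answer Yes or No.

φ(149) = 149 − 1 = 148 = 2^2 · 37.
Test 89^(148/q) mod 149 for each prime factor q of 148:
89^74 ≡ 148 (mod 149)  [q = 2: ≢ 1 ✓]
89^4 ≡ 129 (mod 149)  [q = 37: ≢ 1 ✓]
None equal 1, so ord_149(89) = 148: 89 is a primitive root.

Yes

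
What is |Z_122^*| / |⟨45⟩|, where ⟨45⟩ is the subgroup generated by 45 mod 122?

2

ord(45) | φ(122) = φ(2)·φ(61) = 1·60 = 60 = 2^2 · 3 · 5.
Divisors of 60: 1, 2, 3, 4, 5, 6, 10, 12, 15, 20, 30, 60.
Check 45^d mod 122 for each divisor in increasing order:
45^1 ≡ 45
45^2 ≡ 73
45^3 ≡ 113
45^4 ≡ 83
45^5 ≡ 75
45^6 ≡ 81
45^10 ≡ 13
45^12 ≡ 95
45^15 ≡ 121
45^20 ≡ 47
45^30 ≡ 1
Thus |⟨45⟩| = ord(45) = 30.
The index is φ(122) / ord(45) = 60 / 30 = 2.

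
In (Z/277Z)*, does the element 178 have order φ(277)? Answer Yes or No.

φ(277) = 277 − 1 = 276 = 2^2 · 3 · 23.
Test 178^(276/q) mod 277 for each prime factor q of 276:
178^138 ≡ 276 (mod 277)  [q = 2: ≢ 1 ✓]
178^92 ≡ 160 (mod 277)  [q = 3: ≢ 1 ✓]
178^12 ≡ 131 (mod 277)  [q = 23: ≢ 1 ✓]
Every test exponent gives a nontrivial residue, hence 178 generates the full group.

Yes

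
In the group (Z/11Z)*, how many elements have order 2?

1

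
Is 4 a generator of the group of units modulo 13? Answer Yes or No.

No

φ(13) = 13 − 1 = 12 = 2^2 · 3.
It suffices to check that the order of 4 is not a proper divisor of 12: compute 4^(12/q) for q ∈ {2, 3}.
4^6 ≡ 1 (mod 13)  [q = 2: ≡ 1 ✗]
4^4 ≡ 9 (mod 13)  [q = 3: ≢ 1 ✓]
4^6 ≡ 1 shows ord(4) | 6, strictly less than φ(13); not a primitive root.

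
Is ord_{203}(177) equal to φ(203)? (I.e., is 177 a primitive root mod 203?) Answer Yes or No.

203 = 7 · 29 is a product of two distinct odd primes, so (Z/203Z)^× ≅ (Z/7Z)^× × (Z/29Z)^× is not cyclic.
No primitive root modulo 203 exists; in particular 177 is not one.

No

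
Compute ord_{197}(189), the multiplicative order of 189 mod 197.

196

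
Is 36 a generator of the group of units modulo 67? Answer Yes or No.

φ(67) = 67 − 1 = 66 = 2 · 3 · 11.
Test 36^(66/q) mod 67 for each prime factor q of 66:
36^33 ≡ 1 (mod 67)  [q = 2: ≡ 1 ✗]
36^22 ≡ 29 (mod 67)  [q = 3: ≢ 1 ✓]
36^6 ≡ 40 (mod 67)  [q = 11: ≢ 1 ✓]
Since 36^33 ≡ 1, the order of 36 divides 33 < 66, so 36 is not a primitive root.

No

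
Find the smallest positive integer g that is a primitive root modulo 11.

2

φ(11) = 11 − 1 = 10 = 2 · 5.
Test candidates g = 2, 3, … against the prime factors q ∈ {2, 5} of φ(11): g is a generator iff g^(10/q) ≢ 1 for every such q.
g = 2: 2^5 ≡ 10; 2^2 ≡ 4 — none is 1, so 2 is a primitive root.
So 2 is the smallest generator of (Z/11Z)^×.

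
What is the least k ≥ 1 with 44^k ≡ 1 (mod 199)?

By Lagrange's theorem, ord_199(44) divides φ(199) = 199 − 1 = 198 = 2 · 3^2 · 11.
Divisors of 198: 1, 2, 3, 6, 9, 11, 18, 22, 33, 66, 99, 198.
Evaluate successive powers at the divisors of 198:
44^1 ≡ 44 (mod 199)
44^2 ≡ 145 (mod 199)
44^3 ≡ 12 (mod 199)
44^6 ≡ 144 (mod 199)
44^9 ≡ 136 (mod 199)
44^11 ≡ 19 (mod 199)
44^18 ≡ 188 (mod 199)
44^22 ≡ 162 (mod 199)
44^33 ≡ 93 (mod 199)
44^66 ≡ 92 (mod 199)
44^99 ≡ 198 (mod 199)
44^198 ≡ 1 (mod 199) ✓
Hence ord(44) = 198.

198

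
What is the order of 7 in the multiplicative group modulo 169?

By Lagrange's theorem, ord_169(7) divides φ(169) = φ(13^2) = 13·(13−1) = 156 = 2^2 · 3 · 13.
Divisors of 156: 1, 2, 3, 4, 6, 12, 13, 26, 39, 52, 78, 156.
Compute 7^d (mod 169) for the divisors d until we hit 1:
7^1 ≡ 7 (mod 169)
7^2 ≡ 49 (mod 169)
7^3 ≡ 5 (mod 169)
7^4 ≡ 35 (mod 169)
7^6 ≡ 25 (mod 169)
7^12 ≡ 118 (mod 169)
7^13 ≡ 150 (mod 169)
7^26 ≡ 23 (mod 169)
7^39 ≡ 70 (mod 169)
7^52 ≡ 22 (mod 169)
7^78 ≡ 168 (mod 169)
7^156 ≡ 1 (mod 169) ✓
The smallest such exponent is 156, so the order of 7 is 156.

156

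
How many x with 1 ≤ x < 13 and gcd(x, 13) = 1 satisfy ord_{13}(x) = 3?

2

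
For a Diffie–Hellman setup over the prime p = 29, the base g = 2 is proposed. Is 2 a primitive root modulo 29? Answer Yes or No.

Yes

φ(29) = 29 − 1 = 28 = 2^2 · 7.
2 is a primitive root mod 29 iff 2^(φ(29)/q) ≢ 1 for every prime q | φ(29), i.e. q ∈ {2, 7}.
2^14 ≡ 28 (mod 29)  [q = 2: ≢ 1 ✓]
2^4 ≡ 16 (mod 29)  [q = 7: ≢ 1 ✓]
None equal 1, so ord_29(2) = 28: 2 is a primitive root.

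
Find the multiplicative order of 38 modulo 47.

ord(38) | φ(47) = 47 − 1 = 46 = 2 · 23.
Divisors of 46: 1, 2, 23, 46.
Evaluate successive powers at the divisors of 46:
38^1 ≡ 38
38^2 ≡ 34
38^23 ≡ 46
38^46 ≡ 1
So ord_47(38) = 46.

46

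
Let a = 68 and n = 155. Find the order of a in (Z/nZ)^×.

12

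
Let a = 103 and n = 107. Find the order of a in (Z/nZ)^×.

106

Since 103 ∈ (Z/107Z)^×, its order divides φ(107) = 107 − 1 = 106 = 2 · 53.
Divisors of 106: 1, 2, 53, 106.
Check 103^d mod 107 for each divisor in increasing order:
103^1 ≡ 103
103^2 ≡ 16
103^53 ≡ 106
103^106 ≡ 1
Therefore the multiplicative order of 103 modulo 107 is 106.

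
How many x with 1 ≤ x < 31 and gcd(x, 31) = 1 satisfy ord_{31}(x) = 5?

4

φ(31) = 31 − 1 = 30 = 2 · 3 · 5.
In a cyclic group of order 30, there are φ(d) elements of order d for each divisor d of 30, and zero for non-divisors.
5 | 30, and φ(5) = 5 − 1 = 4.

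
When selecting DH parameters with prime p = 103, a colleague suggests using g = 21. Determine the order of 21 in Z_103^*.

102

By Lagrange's theorem, ord_103(21) divides φ(103) = 103 − 1 = 102 = 2 · 3 · 17.
Divisors of 102: 1, 2, 3, 6, 17, 34, 51, 102.
Evaluate successive powers at the divisors of 102:
21^1 ≡ 21
21^2 ≡ 29
21^3 ≡ 94
21^6 ≡ 81
21^17 ≡ 57
21^34 ≡ 56
21^51 ≡ 102
21^102 ≡ 1
So ord_103(21) = 102.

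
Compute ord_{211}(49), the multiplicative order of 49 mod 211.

By Lagrange's theorem, ord_211(49) divides φ(211) = 211 − 1 = 210 = 2 · 3 · 5 · 7.
Divisors of 210: 1, 2, 3, 5, 6, 7, 10, 14, 15, 21, 30, 35, 42, 70, 105, 210.
Evaluate successive powers at the divisors of 210:
49^1 ≡ 49 (mod 211)
49^2 ≡ 80 (mod 211)
49^3 ≡ 122 (mod 211)
49^5 ≡ 54 (mod 211)
49^6 ≡ 114 (mod 211)
49^7 ≡ 100 (mod 211)
49^10 ≡ 173 (mod 211)
49^14 ≡ 83 (mod 211)
49^15 ≡ 58 (mod 211)
49^21 ≡ 71 (mod 211)
49^30 ≡ 199 (mod 211)
49^35 ≡ 196 (mod 211)
49^42 ≡ 188 (mod 211)
49^70 ≡ 14 (mod 211)
49^105 ≡ 1 (mod 211) ✓
The smallest such exponent is 105, so the order of 49 is 105.

105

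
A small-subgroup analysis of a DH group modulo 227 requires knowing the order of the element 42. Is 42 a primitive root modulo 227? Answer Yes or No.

φ(227) = 227 − 1 = 226 = 2 · 113.
It suffices to check that the order of 42 is not a proper divisor of 226: compute 42^(226/q) for q ∈ {2, 113}.
42^113 ≡ 226 (mod 227)  [q = 2: ≢ 1 ✓]
42^2 ≡ 175 (mod 227)  [q = 113: ≢ 1 ✓]
None equal 1, so ord_227(42) = 226: 42 is a primitive root.

Yes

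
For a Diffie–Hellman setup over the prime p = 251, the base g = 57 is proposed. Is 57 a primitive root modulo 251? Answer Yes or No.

Yes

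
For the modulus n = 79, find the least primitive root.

3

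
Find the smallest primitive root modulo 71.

φ(71) = 71 − 1 = 70 = 2 · 5 · 7.
g is a primitive root iff g^(70/q) ≢ 1 (mod 71) for each prime q ∈ {2, 5, 7}.
g = 2: 2^35 ≡ 1 — hits 1, so not a primitive root.
g = 3: 3^35 ≡ 1 — hits 1, so not a primitive root.
g = 4: 4^35 ≡ 1 — hits 1, so not a primitive root.
g = 5: 5^35 ≡ 1 — hits 1, so not a primitive root.
g = 6: 6^35 ≡ 1 — hits 1, so not a primitive root.
g = 7: 7^35 ≡ 70; 7^14 ≡ 54; 7^10 ≡ 45 — none is 1, so 7 is a primitive root.
The smallest primitive root modulo 71 is 7.

7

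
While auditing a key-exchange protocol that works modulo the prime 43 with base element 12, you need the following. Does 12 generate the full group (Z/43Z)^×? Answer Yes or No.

φ(43) = 43 − 1 = 42 = 2 · 3 · 7.
An element g generates (Z/43Z)^× iff g^(42/q) ≢ 1 (mod 43) for each prime q ∈ {2, 3, 7}.
12^21 ≡ 42 (mod 43)  [q = 2: ≢ 1 ✓]
12^14 ≡ 36 (mod 43)  [q = 3: ≢ 1 ✓]
12^6 ≡ 21 (mod 43)  [q = 7: ≢ 1 ✓]
None equal 1, so ord_43(12) = 42: 12 is a primitive root.

Yes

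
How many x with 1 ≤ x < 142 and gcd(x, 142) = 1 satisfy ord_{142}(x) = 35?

24

φ(142) = φ(2)·φ(71) = 1·70 = 70 = 2 · 5 · 7.
Since (Z/142Z)^× is cyclic of order 70, the number of elements of order d is φ(d) when d | 70 and 0 otherwise.
35 = 5 · 7 divides 70, and φ(35) = 24.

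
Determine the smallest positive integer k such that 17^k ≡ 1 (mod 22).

10

ord(17) | φ(22) = φ(2)·φ(11) = 1·10 = 10 = 2 · 5.
Divisors of 10: 1, 2, 5, 10.
Test each divisor d:
17^1 ≡ 17 (mod 22)
17^2 ≡ 3 (mod 22)
17^5 ≡ 21 (mod 22)
17^10 ≡ 1 (mod 22) ✓
The smallest such exponent is 10, so the order of 17 is 10.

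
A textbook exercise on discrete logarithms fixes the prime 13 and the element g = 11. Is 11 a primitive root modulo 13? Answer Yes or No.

Yes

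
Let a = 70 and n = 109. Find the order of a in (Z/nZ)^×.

The order of 70 must divide φ(109) = 109 − 1 = 108 = 2^2 · 3^3.
Divisors of 108: 1, 2, 3, 4, 6, 9, 12, 18, 27, 36, 54, 108.
Test each divisor d:
70^1 ≡ 70
70^2 ≡ 104
70^3 ≡ 86
70^4 ≡ 25
70^6 ≡ 93
70^9 ≡ 41
70^12 ≡ 38
70^18 ≡ 46
70^27 ≡ 33
70^36 ≡ 45
70^54 ≡ 108
70^108 ≡ 1
The smallest such exponent is 108, so the order of 70 is 108.

108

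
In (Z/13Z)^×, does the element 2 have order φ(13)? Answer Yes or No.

Yes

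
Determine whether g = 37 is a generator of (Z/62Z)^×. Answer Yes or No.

φ(62) = φ(2)·φ(31) = 1·30 = 30 = 2 · 3 · 5.
37 is a primitive root mod 62 iff 37^(φ(62)/q) ≢ 1 for every prime q | φ(62), i.e. q ∈ {2, 3, 5}.
37^15 ≡ 61 (mod 62)  [q = 2: ≢ 1 ✓]
37^10 ≡ 25 (mod 62)  [q = 3: ≢ 1 ✓]
37^6 ≡ 1 (mod 62)  [q = 5: ≡ 1 ✗]
37^6 ≡ 1 shows ord(37) | 6, strictly less than φ(62); not a primitive root.

No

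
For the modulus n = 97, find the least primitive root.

5

φ(97) = 97 − 1 = 96 = 2^5 · 3.
g is a primitive root iff g^(96/q) ≢ 1 (mod 97) for each prime q ∈ {2, 3}.
g = 2: 2^48 ≡ 1 — hits 1, so not a primitive root.
g = 3: 3^48 ≡ 1 — hits 1, so not a primitive root.
g = 4: 4^48 ≡ 1 — hits 1, so not a primitive root.
g = 5: 5^48 ≡ 96; 5^32 ≡ 35 — none is 1, so 5 is a primitive root.
So 5 is the smallest generator of (Z/97Z)^×.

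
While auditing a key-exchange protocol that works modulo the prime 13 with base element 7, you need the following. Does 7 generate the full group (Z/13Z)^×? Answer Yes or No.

Yes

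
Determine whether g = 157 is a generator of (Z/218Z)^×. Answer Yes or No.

No

φ(218) = φ(2)·φ(109) = 1·108 = 108 = 2^2 · 3^3.
157 is a primitive root mod 218 iff 157^(φ(218)/q) ≢ 1 for every prime q | φ(218), i.e. q ∈ {2, 3}.
157^54 ≡ 1 (mod 218)  [q = 2: ≡ 1 ✗]
157^36 ≡ 63 (mod 218)  [q = 3: ≢ 1 ✓]
The check at q = 2 fails, so 157 generates a proper subgroup.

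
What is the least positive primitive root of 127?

3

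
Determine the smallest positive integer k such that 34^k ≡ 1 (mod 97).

32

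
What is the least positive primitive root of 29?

2

φ(29) = 29 − 1 = 28 = 2^2 · 7.
Test candidates g = 2, 3, … against the prime factors q ∈ {2, 7} of φ(29): g is a generator iff g^(28/q) ≢ 1 for every such q.
g = 2: 2^14 ≡ 28; 2^4 ≡ 16 — none is 1, so 2 is a primitive root.
Hence the least primitive root of 29 is 2.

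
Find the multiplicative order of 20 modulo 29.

By Lagrange's theorem, ord_29(20) divides φ(29) = 29 − 1 = 28 = 2^2 · 7.
Divisors of 28: 1, 2, 4, 7, 14, 28.
Evaluate successive powers at the divisors of 28:
20^1 ≡ 20 (mod 29)
20^2 ≡ 23 (mod 29)
20^4 ≡ 7 (mod 29)
20^7 ≡ 1 (mod 29) ✓
Therefore the multiplicative order of 20 modulo 29 is 7.

7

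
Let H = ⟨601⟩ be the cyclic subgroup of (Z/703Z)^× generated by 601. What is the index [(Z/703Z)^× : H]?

ord(601) | φ(703) = φ(19·37) = (19−1)·(37−1) = 18·36 = 648 = 2^3 · 3^4.
Divisors of 648: 1, 2, 3, 4, 6, 8, 9, 12, 18, 24, 27, 36, 54, 72, 81, 108, 162, 216, 324, 648.
Evaluate successive powers at the divisors of 648:
601^1 ≡ 601 (mod 703)
601^2 ≡ 562 (mod 703)
601^3 ≡ 322 (mod 703)
601^4 ≡ 197 (mod 703)
601^6 ≡ 343 (mod 703)
601^8 ≡ 144 (mod 703)
601^9 ≡ 75 (mod 703)
601^12 ≡ 248 (mod 703)
601^18 ≡ 1 (mod 703) ✓
The order of 601 is 18, so the subgroup it generates has 18 elements.
The index is φ(703) / ord(601) = 648 / 18 = 36.

36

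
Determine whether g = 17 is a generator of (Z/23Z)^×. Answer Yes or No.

Yes

φ(23) = 23 − 1 = 22 = 2 · 11.
It suffices to check that the order of 17 is not a proper divisor of 22: compute 17^(22/q) for q ∈ {2, 11}.
17^11 ≡ 22 (mod 23)  [q = 2: ≢ 1 ✓]
17^2 ≡ 13 (mod 23)  [q = 11: ≢ 1 ✓]
All checks pass, so 17 has order 22 and is a primitive root modulo 23.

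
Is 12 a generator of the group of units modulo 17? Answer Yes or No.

Yes

φ(17) = 17 − 1 = 16 = 2^4.
It suffices to check that the order of 12 is not a proper divisor of 16: compute 12^(16/q) for q ∈ {2}.
12^8 ≡ 16 (mod 17)  [q = 2: ≢ 1 ✓]
None equal 1, so ord_17(12) = 16: 12 is a primitive root.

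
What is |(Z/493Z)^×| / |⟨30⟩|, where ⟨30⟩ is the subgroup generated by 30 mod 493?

By Lagrange's theorem, ord_493(30) divides φ(493) = φ(17·29) = (17−1)·(29−1) = 16·28 = 448 = 2^6 · 7.
Divisors of 448: 1, 2, 4, 7, 8, 14, 16, 28, 32, 56, 64, 112, 224, 448.
Evaluate successive powers at the divisors of 448:
30^1 ≡ 30
30^2 ≡ 407
30^4 ≡ 1
So ord_493(30) = 4, hence |⟨30⟩| = 4.
Index = |(Z/493Z)^×| / |⟨30⟩| = 448 / 4 = 112.

112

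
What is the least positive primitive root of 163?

2

φ(163) = 163 − 1 = 162 = 2 · 3^4.
g is a primitive root iff g^(162/q) ≢ 1 (mod 163) for each prime q ∈ {2, 3}.
g = 2: 2^81 ≡ 162; 2^54 ≡ 104 — none is 1, so 2 is a primitive root.
The smallest primitive root modulo 163 is 2.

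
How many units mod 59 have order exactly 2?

1

φ(59) = 59 − 1 = 58 = 2 · 29.
Since (Z/59Z)^× is cyclic of order 58, the number of elements of order d is φ(d) when d | 58 and 0 otherwise.
2 | 58, and φ(2) = 2 − 1 = 1.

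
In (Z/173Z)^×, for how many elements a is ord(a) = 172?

84

φ(173) = 173 − 1 = 172 = 2^2 · 43.
Since (Z/173Z)^× is cyclic of order 172, the number of elements of order d is φ(d) when d | 172 and 0 otherwise.
172 = 2^2 · 43 divides 172, and φ(172) = 84.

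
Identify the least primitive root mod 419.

2

φ(419) = 419 − 1 = 418 = 2 · 11 · 19.
g is a primitive root iff g^(418/q) ≢ 1 (mod 419) for each prime q ∈ {2, 11, 19}.
g = 2: 2^209 ≡ 418; 2^38 ≡ 334; 2^22 ≡ 114 — none is 1, so 2 is a primitive root.
So 2 is the smallest generator of (Z/419Z)^×.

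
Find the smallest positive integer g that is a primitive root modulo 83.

φ(83) = 83 − 1 = 82 = 2 · 41.
g is a primitive root iff g^(82/q) ≢ 1 (mod 83) for each prime q ∈ {2, 41}.
g = 2: 2^41 ≡ 82; 2^2 ≡ 4 — none is 1, so 2 is a primitive root.
Hence the least primitive root of 83 is 2.

2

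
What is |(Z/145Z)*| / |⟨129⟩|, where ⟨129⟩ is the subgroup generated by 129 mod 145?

8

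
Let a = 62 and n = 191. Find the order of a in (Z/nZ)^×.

Since 62 ∈ (Z/191Z)^×, its order divides φ(191) = 191 − 1 = 190 = 2 · 5 · 19.
Divisors of 190: 1, 2, 5, 10, 19, 38, 95, 190.
Compute 62^d (mod 191) for the divisors d until we hit 1:
62^1 ≡ 62
62^2 ≡ 24
62^5 ≡ 186
62^10 ≡ 25
62^19 ≡ 7
62^38 ≡ 49
62^95 ≡ 190
62^190 ≡ 1
Therefore the multiplicative order of 62 modulo 191 is 190.

190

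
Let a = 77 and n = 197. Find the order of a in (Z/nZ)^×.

The order of 77 must divide φ(197) = 197 − 1 = 196 = 2^2 · 7^2.
Divisors of 196: 1, 2, 4, 7, 14, 28, 49, 98, 196.
Compute 77^d (mod 197) for the divisors d until we hit 1:
77^1 ≡ 77 (mod 197)
77^2 ≡ 19 (mod 197)
77^4 ≡ 164 (mod 197)
77^7 ≡ 183 (mod 197)
77^14 ≡ 196 (mod 197)
77^28 ≡ 1 (mod 197) ✓
So ord_197(77) = 28.

28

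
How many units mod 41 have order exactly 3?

0

φ(41) = 41 − 1 = 40 = 2^3 · 5.
Since (Z/41Z)^× is cyclic of order 40, the number of elements of order d is φ(d) when d | 40 and 0 otherwise.
3 does not divide 40, so no element of (Z/41Z)^× has order 3.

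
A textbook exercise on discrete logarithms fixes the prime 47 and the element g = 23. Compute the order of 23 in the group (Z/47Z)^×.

46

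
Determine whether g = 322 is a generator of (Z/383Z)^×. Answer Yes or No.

φ(383) = 383 − 1 = 382 = 2 · 191.
An element g generates (Z/383Z)^× iff g^(382/q) ≢ 1 (mod 383) for each prime q ∈ {2, 191}.
322^191 ≡ 1 (mod 383)  [q = 2: ≡ 1 ✗]
322^2 ≡ 274 (mod 383)  [q = 191: ≢ 1 ✓]
The check at q = 2 fails, so 322 generates a proper subgroup.

No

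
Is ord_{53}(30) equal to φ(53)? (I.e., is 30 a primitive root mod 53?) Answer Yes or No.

No

φ(53) = 53 − 1 = 52 = 2^2 · 13.
30 is a primitive root mod 53 iff 30^(φ(53)/q) ≢ 1 for every prime q | φ(53), i.e. q ∈ {2, 13}.
30^26 ≡ 52 (mod 53)  [q = 2: ≢ 1 ✓]
30^4 ≡ 1 (mod 53)  [q = 13: ≡ 1 ✗]
30^4 ≡ 1 shows ord(30) | 4, strictly less than φ(53); not a primitive root.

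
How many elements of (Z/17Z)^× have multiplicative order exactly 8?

φ(17) = 17 − 1 = 16 = 2^4.
(Z/17Z)^× is cyclic (|G| = 16); a cyclic group of order m has exactly φ(d) elements of each order d | m, and none otherwise.
8 = 2^3 divides 16, and φ(8) = 4.

4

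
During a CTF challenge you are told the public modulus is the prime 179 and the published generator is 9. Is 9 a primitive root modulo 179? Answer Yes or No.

φ(179) = 179 − 1 = 178 = 2 · 89.
9 is a primitive root mod 179 iff 9^(φ(179)/q) ≢ 1 for every prime q | φ(179), i.e. q ∈ {2, 89}.
9^89 ≡ 1 (mod 179)  [q = 2: ≡ 1 ✗]
9^2 ≡ 81 (mod 179)  [q = 89: ≢ 1 ✓]
The check at q = 2 fails, so 9 generates a proper subgroup.

No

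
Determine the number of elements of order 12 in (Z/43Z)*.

0

φ(43) = 43 − 1 = 42 = 2 · 3 · 7.
In a cyclic group of order 42, there are φ(d) elements of order d for each divisor d of 42, and zero for non-divisors.
Since 12 ∤ 42, the count is 0.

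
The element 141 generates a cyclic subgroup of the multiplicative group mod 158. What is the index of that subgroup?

ord(141) | φ(158) = φ(2)·φ(79) = 1·78 = 78 = 2 · 3 · 13.
Divisors of 78: 1, 2, 3, 6, 13, 26, 39, 78.
Evaluate successive powers at the divisors of 78:
141^1 ≡ 141
141^2 ≡ 131
141^3 ≡ 143
141^6 ≡ 67
141^13 ≡ 1
The order of 141 is 13, so the subgroup it generates has 13 elements.
The index is φ(158) / ord(141) = 78 / 13 = 6.

6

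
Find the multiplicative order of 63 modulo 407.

Since 63 ∈ (Z/407Z)^×, its order divides φ(407) = φ(11·37) = (11−1)·(37−1) = 10·36 = 360 = 2^3 · 3^2 · 5.
Divisors of 360: 1, 2, 3, 4, 5, 6, 8, 9, 10, 12, 15, 18, 20, 24, 30, 36, 40, 45, 60, 72, 90, 120, 180, 360.
Compute 63^d (mod 407) for the divisors d until we hit 1:
63^1 ≡ 63 (mod 407)
63^2 ≡ 306 (mod 407)
63^3 ≡ 149 (mod 407)
63^4 ≡ 26 (mod 407)
63^5 ≡ 10 (mod 407)
63^6 ≡ 223 (mod 407)
63^8 ≡ 269 (mod 407)
63^9 ≡ 260 (mod 407)
63^10 ≡ 100 (mod 407)
63^12 ≡ 75 (mod 407)
63^15 ≡ 186 (mod 407)
63^18 ≡ 38 (mod 407)
63^20 ≡ 232 (mod 407)
63^24 ≡ 334 (mod 407)
63^30 ≡ 1 (mod 407) ✓
Hence ord(63) = 30.

30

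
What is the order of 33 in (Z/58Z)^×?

14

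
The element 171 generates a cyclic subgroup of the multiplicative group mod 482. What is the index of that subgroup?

By Lagrange's theorem, ord_482(171) divides φ(482) = φ(2)·φ(241) = 1·240 = 240 = 2^4 · 3 · 5.
Divisors of 240: 1, 2, 3, 4, 5, 6, 8, 10, 12, 15, 16, 20, 24, 30, 40, 48, 60, 80, 120, 240.
Check 171^d mod 482 for each divisor in increasing order:
171^1 ≡ 171 (mod 482)
171^2 ≡ 321 (mod 482)
171^3 ≡ 425 (mod 482)
171^4 ≡ 375 (mod 482)
171^5 ≡ 19 (mod 482)
171^6 ≡ 357 (mod 482)
171^8 ≡ 363 (mod 482)
171^10 ≡ 361 (mod 482)
171^12 ≡ 201 (mod 482)
171^15 ≡ 111 (mod 482)
171^16 ≡ 183 (mod 482)
171^20 ≡ 181 (mod 482)
171^24 ≡ 395 (mod 482)
171^30 ≡ 271 (mod 482)
171^40 ≡ 467 (mod 482)
171^48 ≡ 339 (mod 482)
171^60 ≡ 177 (mod 482)
171^80 ≡ 225 (mod 482)
171^120 ≡ 481 (mod 482)
171^240 ≡ 1 (mod 482) ✓
The order of 171 is 240, so the subgroup it generates has 240 elements.
Index = |(Z/482Z)^×| / |⟨171⟩| = 240 / 240 = 1.

1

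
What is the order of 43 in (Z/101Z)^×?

50

The order of 43 must divide φ(101) = 101 − 1 = 100 = 2^2 · 5^2.
Divisors of 100: 1, 2, 4, 5, 10, 20, 25, 50, 100.
Check 43^d mod 101 for each divisor in increasing order:
43^1 ≡ 43
43^2 ≡ 31
43^4 ≡ 52
43^5 ≡ 14
43^10 ≡ 95
43^20 ≡ 36
43^25 ≡ 100
43^50 ≡ 1
Therefore the multiplicative order of 43 modulo 101 is 50.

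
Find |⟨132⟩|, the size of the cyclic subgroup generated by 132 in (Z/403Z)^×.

Since 132 ∈ (Z/403Z)^×, its order divides φ(403) = φ(13·31) = (13−1)·(31−1) = 12·30 = 360 = 2^3 · 3^2 · 5.
Divisors of 360: 1, 2, 3, 4, 5, 6, 8, 9, 10, 12, 15, 18, 20, 24, 30, 36, 40, 45, 60, 72, 90, 120, 180, 360.
Compute 132^d (mod 403) for the divisors d until we hit 1:
132^1 ≡ 132 (mod 403)
132^2 ≡ 95 (mod 403)
132^3 ≡ 47 (mod 403)
132^4 ≡ 159 (mod 403)
132^5 ≡ 32 (mod 403)
132^6 ≡ 194 (mod 403)
132^8 ≡ 295 (mod 403)
132^9 ≡ 252 (mod 403)
132^10 ≡ 218 (mod 403)
132^12 ≡ 157 (mod 403)
132^15 ≡ 125 (mod 403)
132^18 ≡ 233 (mod 403)
132^20 ≡ 373 (mod 403)
132^24 ≡ 66 (mod 403)
132^30 ≡ 311 (mod 403)
132^36 ≡ 287 (mod 403)
132^40 ≡ 94 (mod 403)
132^45 ≡ 187 (mod 403)
132^60 ≡ 1 (mod 403) ✓
Hence ord(132) = 60.

60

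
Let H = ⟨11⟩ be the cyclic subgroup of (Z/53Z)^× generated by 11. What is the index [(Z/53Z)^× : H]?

2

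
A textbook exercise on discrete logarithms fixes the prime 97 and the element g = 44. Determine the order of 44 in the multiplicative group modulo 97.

The order of 44 must divide φ(97) = 97 − 1 = 96 = 2^5 · 3.
Divisors of 96: 1, 2, 3, 4, 6, 8, 12, 16, 24, 32, 48, 96.
Test each divisor d:
44^1 ≡ 44 (mod 97)
44^2 ≡ 93 (mod 97)
44^3 ≡ 18 (mod 97)
44^4 ≡ 16 (mod 97)
44^6 ≡ 33 (mod 97)
44^8 ≡ 62 (mod 97)
44^12 ≡ 22 (mod 97)
44^16 ≡ 61 (mod 97)
44^24 ≡ 96 (mod 97)
44^32 ≡ 35 (mod 97)
44^48 ≡ 1 (mod 97) ✓
Therefore the multiplicative order of 44 modulo 97 is 48.

48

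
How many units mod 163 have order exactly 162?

φ(163) = 163 − 1 = 162 = 2 · 3^4.
In a cyclic group of order 162, there are φ(d) elements of order d for each divisor d of 162, and zero for non-divisors.
162 = 2 · 3^4 divides 162, and φ(162) = 54.

54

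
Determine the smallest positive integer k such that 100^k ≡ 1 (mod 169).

By Lagrange's theorem, ord_169(100) divides φ(169) = φ(13^2) = 13·(13−1) = 156 = 2^2 · 3 · 13.
Divisors of 156: 1, 2, 3, 4, 6, 12, 13, 26, 39, 52, 78, 156.
Compute 100^d (mod 169) for the divisors d until we hit 1:
100^1 ≡ 100 (mod 169)
100^2 ≡ 29 (mod 169)
100^3 ≡ 27 (mod 169)
100^4 ≡ 165 (mod 169)
100^6 ≡ 53 (mod 169)
100^12 ≡ 105 (mod 169)
100^13 ≡ 22 (mod 169)
100^26 ≡ 146 (mod 169)
100^39 ≡ 1 (mod 169) ✓
Hence ord(100) = 39.

39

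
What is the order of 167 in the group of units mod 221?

48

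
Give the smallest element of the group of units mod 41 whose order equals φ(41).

6

φ(41) = 41 − 1 = 40 = 2^3 · 5.
g is a primitive root iff g^(40/q) ≢ 1 (mod 41) for each prime q ∈ {2, 5}.
g = 2: 2^20 ≡ 1 — hits 1, so not a primitive root.
g = 3: 3^20 ≡ 40; 3^8 ≡ 1 — hits 1, so not a primitive root.
g = 4: 4^20 ≡ 1 — hits 1, so not a primitive root.
g = 5: 5^20 ≡ 1 — hits 1, so not a primitive root.
g = 6: 6^20 ≡ 40; 6^8 ≡ 10 — none is 1, so 6 is a primitive root.
Hence the least primitive root of 41 is 6.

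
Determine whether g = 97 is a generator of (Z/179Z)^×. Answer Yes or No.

Yes

φ(179) = 179 − 1 = 178 = 2 · 89.
It suffices to check that the order of 97 is not a proper divisor of 178: compute 97^(178/q) for q ∈ {2, 89}.
97^89 ≡ 178 (mod 179)  [q = 2: ≢ 1 ✓]
97^2 ≡ 101 (mod 179)  [q = 89: ≢ 1 ✓]
Every test exponent gives a nontrivial residue, hence 97 generates the full group.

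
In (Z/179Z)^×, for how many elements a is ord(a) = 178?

88

φ(179) = 179 − 1 = 178 = 2 · 89.
(Z/179Z)^× is cyclic (|G| = 178); a cyclic group of order m has exactly φ(d) elements of each order d | m, and none otherwise.
178 = 2 · 89 divides 178, and φ(178) = 88.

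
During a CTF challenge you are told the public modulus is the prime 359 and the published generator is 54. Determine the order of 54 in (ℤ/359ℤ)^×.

The order of 54 must divide φ(359) = 359 − 1 = 358 = 2 · 179.
Divisors of 358: 1, 2, 179, 358.
Test each divisor d:
54^1 ≡ 54
54^2 ≡ 44
54^179 ≡ 1
Hence ord(54) = 179.

179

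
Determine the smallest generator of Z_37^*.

φ(37) = 37 − 1 = 36 = 2^2 · 3^2.
g is a primitive root iff g^(36/q) ≢ 1 (mod 37) for each prime q ∈ {2, 3}.
g = 2: 2^18 ≡ 36; 2^12 ≡ 26 — none is 1, so 2 is a primitive root.
The smallest primitive root modulo 37 is 2.

2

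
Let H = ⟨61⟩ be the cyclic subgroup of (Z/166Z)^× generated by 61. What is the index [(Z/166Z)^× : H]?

2

ord(61) | φ(166) = φ(2)·φ(83) = 1·82 = 82 = 2 · 41.
Divisors of 82: 1, 2, 41, 82.
Test each divisor d:
61^1 ≡ 61 (mod 166)
61^2 ≡ 69 (mod 166)
61^41 ≡ 1 (mod 166) ✓
The order of 61 is 41, so the subgroup it generates has 41 elements.
The index is φ(166) / ord(61) = 82 / 41 = 2.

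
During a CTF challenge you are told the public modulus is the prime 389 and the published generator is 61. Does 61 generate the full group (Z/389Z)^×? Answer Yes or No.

Yes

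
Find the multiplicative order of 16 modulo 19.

9

By Lagrange's theorem, ord_19(16) divides φ(19) = 19 − 1 = 18 = 2 · 3^2.
Divisors of 18: 1, 2, 3, 6, 9, 18.
Evaluate successive powers at the divisors of 18:
16^1 ≡ 16 (mod 19)
16^2 ≡ 9 (mod 19)
16^3 ≡ 11 (mod 19)
16^6 ≡ 7 (mod 19)
16^9 ≡ 1 (mod 19) ✓
So ord_19(16) = 9.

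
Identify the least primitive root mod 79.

3

φ(79) = 79 − 1 = 78 = 2 · 3 · 13.
g is a primitive root iff g^(78/q) ≢ 1 (mod 79) for each prime q ∈ {2, 3, 13}.
g = 2: 2^39 ≡ 1 — hits 1, so not a primitive root.
g = 3: 3^39 ≡ 78; 3^26 ≡ 23; 3^6 ≡ 18 — none is 1, so 3 is a primitive root.
So 3 is the smallest generator of (Z/79Z)^×.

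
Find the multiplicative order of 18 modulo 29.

28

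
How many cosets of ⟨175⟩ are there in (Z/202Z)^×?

The order of 175 must divide φ(202) = φ(2)·φ(101) = 1·100 = 100 = 2^2 · 5^2.
Divisors of 100: 1, 2, 4, 5, 10, 20, 25, 50, 100.
Test each divisor d:
175^1 ≡ 175 (mod 202)
175^2 ≡ 123 (mod 202)
175^4 ≡ 181 (mod 202)
175^5 ≡ 163 (mod 202)
175^10 ≡ 107 (mod 202)
175^20 ≡ 137 (mod 202)
175^25 ≡ 111 (mod 202)
175^50 ≡ 201 (mod 202)
175^100 ≡ 1 (mod 202) ✓
The order of 175 is 100, so the subgroup it generates has 100 elements.
Index = |(Z/202Z)^×| / |⟨175⟩| = 100 / 100 = 1.

1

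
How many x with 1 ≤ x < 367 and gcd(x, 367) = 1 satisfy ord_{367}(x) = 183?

120

φ(367) = 367 − 1 = 366 = 2 · 3 · 61.
Since (Z/367Z)^× is cyclic of order 366, the number of elements of order d is φ(d) when d | 366 and 0 otherwise.
183 = 3 · 61 divides 366, and φ(183) = 120.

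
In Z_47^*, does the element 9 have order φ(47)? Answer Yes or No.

No

φ(47) = 47 − 1 = 46 = 2 · 23.
An element g generates (Z/47Z)^× iff g^(46/q) ≢ 1 (mod 47) for each prime q ∈ {2, 23}.
9^23 ≡ 1 (mod 47)  [q = 2: ≡ 1 ✗]
9^2 ≡ 34 (mod 47)  [q = 23: ≢ 1 ✓]
Since 9^23 ≡ 1, the order of 9 divides 23 < 46, so 9 is not a primitive root.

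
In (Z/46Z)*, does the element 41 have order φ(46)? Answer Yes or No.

No

φ(46) = φ(2)·φ(23) = 1·22 = 22 = 2 · 11.
41 is a primitive root mod 46 iff 41^(φ(46)/q) ≢ 1 for every prime q | φ(46), i.e. q ∈ {2, 11}.
41^11 ≡ 1 (mod 46)  [q = 2: ≡ 1 ✗]
41^2 ≡ 25 (mod 46)  [q = 11: ≢ 1 ✓]
Since 41^11 ≡ 1, the order of 41 divides 11 < 22, so 41 is not a primitive root.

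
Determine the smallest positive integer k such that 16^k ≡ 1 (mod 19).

9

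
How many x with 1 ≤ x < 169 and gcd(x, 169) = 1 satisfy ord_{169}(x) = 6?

φ(169) = φ(13^2) = 13·(13−1) = 156 = 2^2 · 3 · 13.
In a cyclic group of order 156, there are φ(d) elements of order d for each divisor d of 156, and zero for non-divisors.
6 = 2 · 3 divides 156, and φ(6) = 2.

2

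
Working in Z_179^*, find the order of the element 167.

178

ord(167) | φ(179) = 179 − 1 = 178 = 2 · 89.
Divisors of 178: 1, 2, 89, 178.
Test each divisor d:
167^1 ≡ 167 (mod 179)
167^2 ≡ 144 (mod 179)
167^89 ≡ 178 (mod 179)
167^178 ≡ 1 (mod 179) ✓
Therefore the multiplicative order of 167 modulo 179 is 178.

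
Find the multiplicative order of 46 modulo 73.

4

ord(46) | φ(73) = 73 − 1 = 72 = 2^3 · 3^2.
Divisors of 72: 1, 2, 3, 4, 6, 8, 9, 12, 18, 24, 36, 72.
Evaluate successive powers at the divisors of 72:
46^1 ≡ 46 (mod 73)
46^2 ≡ 72 (mod 73)
46^3 ≡ 27 (mod 73)
46^4 ≡ 1 (mod 73) ✓
Hence ord(46) = 4.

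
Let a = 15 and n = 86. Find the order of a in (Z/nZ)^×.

21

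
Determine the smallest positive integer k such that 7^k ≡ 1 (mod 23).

22

Since 7 ∈ (Z/23Z)^×, its order divides φ(23) = 23 − 1 = 22 = 2 · 11.
Divisors of 22: 1, 2, 11, 22.
Evaluate successive powers at the divisors of 22:
7^1 ≡ 7 (mod 23)
7^2 ≡ 3 (mod 23)
7^11 ≡ 22 (mod 23)
7^22 ≡ 1 (mod 23) ✓
So ord_23(7) = 22.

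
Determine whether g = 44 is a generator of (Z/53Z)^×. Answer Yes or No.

No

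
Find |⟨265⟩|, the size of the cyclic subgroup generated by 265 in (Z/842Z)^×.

60

ord(265) | φ(842) = φ(2)·φ(421) = 1·420 = 420 = 2^2 · 3 · 5 · 7.
Divisors of 420: 1, 2, 3, 4, 5, 6, 7, 10, 12, 14, 15, 20, 21, 28, 30, 35, 42, 60, 70, 84, 105, 140, 210, 420.
Test each divisor d:
265^1 ≡ 265 (mod 842)
265^2 ≡ 339 (mod 842)
265^3 ≡ 583 (mod 842)
265^4 ≡ 409 (mod 842)
265^5 ≡ 609 (mod 842)
265^6 ≡ 563 (mod 842)
265^7 ≡ 161 (mod 842)
265^10 ≡ 401 (mod 842)
265^12 ≡ 377 (mod 842)
265^14 ≡ 661 (mod 842)
265^15 ≡ 29 (mod 842)
265^20 ≡ 821 (mod 842)
265^21 ≡ 329 (mod 842)
265^28 ≡ 765 (mod 842)
265^30 ≡ 841 (mod 842)
265^35 ≡ 233 (mod 842)
265^42 ≡ 465 (mod 842)
265^60 ≡ 1 (mod 842) ✓
Therefore the multiplicative order of 265 modulo 842 is 60.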